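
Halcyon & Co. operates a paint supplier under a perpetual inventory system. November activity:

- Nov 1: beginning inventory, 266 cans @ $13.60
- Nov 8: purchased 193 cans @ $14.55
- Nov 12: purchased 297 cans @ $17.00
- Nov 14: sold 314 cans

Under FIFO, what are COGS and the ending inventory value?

Nov 14, 314 sold [FIFO — oldest first]: 266 @ $13.60 + 48 @ $14.55 = $4,316.00
Ending inventory: 145 @ $14.55 + 297 @ $17.00 = $7,158.75
Check: goods available $11,474.75 = COGS $4,316.00 + ending $7,158.75

COGS = $4,316.00; ending inventory = $7,158.75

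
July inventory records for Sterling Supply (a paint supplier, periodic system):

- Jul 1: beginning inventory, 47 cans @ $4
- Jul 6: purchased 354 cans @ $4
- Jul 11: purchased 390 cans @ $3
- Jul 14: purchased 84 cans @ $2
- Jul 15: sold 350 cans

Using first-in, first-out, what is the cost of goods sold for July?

Jul 15, 350 sold [FIFO — oldest first]: 47 @ $4 + 303 @ $4 = $1,400
Ending inventory: 51 @ $4 + 390 @ $3 + 84 @ $2 = $1,542
Check: goods available $2,942 = COGS $1,400 + ending $1,542

COGS = $1,400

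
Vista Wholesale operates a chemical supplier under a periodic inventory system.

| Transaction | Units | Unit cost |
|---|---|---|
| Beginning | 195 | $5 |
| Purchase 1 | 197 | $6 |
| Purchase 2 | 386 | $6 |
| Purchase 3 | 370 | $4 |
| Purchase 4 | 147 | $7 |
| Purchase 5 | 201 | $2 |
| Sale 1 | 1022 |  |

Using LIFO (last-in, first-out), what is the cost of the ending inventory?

Ending inventory = $2,649

Sale 1 (1022) [LIFO — newest first]: 201 @ $2 + 147 @ $7 + 370 @ $4 + 304 @ $6 = $4,735
Ending inventory: 195 @ $5 + 197 @ $6 + 82 @ $6 = $2,649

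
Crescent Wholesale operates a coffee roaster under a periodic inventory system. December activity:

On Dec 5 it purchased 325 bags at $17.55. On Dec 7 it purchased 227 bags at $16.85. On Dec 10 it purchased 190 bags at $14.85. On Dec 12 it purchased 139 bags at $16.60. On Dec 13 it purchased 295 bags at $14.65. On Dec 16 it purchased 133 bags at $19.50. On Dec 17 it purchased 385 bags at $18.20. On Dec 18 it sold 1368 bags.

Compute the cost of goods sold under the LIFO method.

COGS = $22,859.25

Dec 18, 1368 sold [LIFO — newest first]: 385 @ $18.20 + 133 @ $19.50 + 295 @ $14.65 + 139 @ $16.60 + 190 @ $14.85 + 226 @ $16.85 = $22,859.25
Ending inventory: 325 @ $17.55 + 1 @ $16.85 = $5,720.60
Check: goods available $28,579.85 = COGS $22,859.25 + ending $5,720.60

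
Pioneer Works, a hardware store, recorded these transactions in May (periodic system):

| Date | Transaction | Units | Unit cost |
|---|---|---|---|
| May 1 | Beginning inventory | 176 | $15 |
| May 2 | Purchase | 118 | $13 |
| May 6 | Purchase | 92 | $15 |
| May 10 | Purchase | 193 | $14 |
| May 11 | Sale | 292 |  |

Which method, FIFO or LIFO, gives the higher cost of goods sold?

LIFO

FIFO COGS: 176 @ $15 + 116 @ $13 = $4,148
LIFO COGS: 193 @ $14 + 92 @ $15 + 7 @ $13 = $4,173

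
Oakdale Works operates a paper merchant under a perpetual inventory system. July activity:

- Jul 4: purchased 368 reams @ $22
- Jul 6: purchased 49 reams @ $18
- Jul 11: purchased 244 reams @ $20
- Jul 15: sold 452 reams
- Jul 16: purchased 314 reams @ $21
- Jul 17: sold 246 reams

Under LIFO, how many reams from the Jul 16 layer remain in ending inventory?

Jul 15, 452 sold [LIFO — newest first]: 244 @ $20 + 49 @ $18 + 159 @ $22 = $9,260
Jul 17, 246 sold [LIFO — newest first]: 246 @ $21 = $5,166
Total COGS = $9,260 + $5,166 = $14,426
Ending inventory: 209 @ $22 + 68 @ $21 = $6,026

68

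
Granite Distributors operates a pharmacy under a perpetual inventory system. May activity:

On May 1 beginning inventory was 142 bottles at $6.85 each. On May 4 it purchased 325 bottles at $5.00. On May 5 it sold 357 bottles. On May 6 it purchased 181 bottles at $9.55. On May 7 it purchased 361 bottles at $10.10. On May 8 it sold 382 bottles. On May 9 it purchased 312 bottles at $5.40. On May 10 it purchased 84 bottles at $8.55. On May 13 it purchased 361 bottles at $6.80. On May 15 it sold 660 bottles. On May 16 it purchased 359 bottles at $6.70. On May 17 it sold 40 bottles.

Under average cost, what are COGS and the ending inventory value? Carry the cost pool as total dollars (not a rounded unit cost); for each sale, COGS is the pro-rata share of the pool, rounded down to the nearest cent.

COGS = $10,485.27; ending inventory = $4,750.18

After May 1: 142 on hand, pool $972.70 (≈ $6.8500 each)
After May 4: 467 on hand, pool $2,597.70 (≈ $5.5625 each)
May 5, sell 357: 357/467 × $2,597.70 → $1,985.82
After May 6: 291 on hand, pool $2,340.43 (≈ $8.0427 each)
After May 7: 652 on hand, pool $5,986.53 (≈ $9.1818 each)
May 8, sell 382: 382/652 × $5,986.53 → $3,507.44
After May 9: 582 on hand, pool $4,163.89 (≈ $7.1545 each)
After May 10: 666 on hand, pool $4,882.09 (≈ $7.3305 each)
After May 13: 1027 on hand, pool $7,336.89 (≈ $7.1440 each)
May 15, sell 660: 660/1027 × $7,336.89 → $4,715.04
After May 16: 726 on hand, pool $5,027.15 (≈ $6.9244 each)
May 17, sell 40: 40/726 × $5,027.15 → $276.97
Total COGS = $1,985.82 + $3,507.44 + $4,715.04 + $276.97 = $10,485.27
Ending inventory (cost pool remaining) = $4,750.18
Check: goods available $15,235.45 = COGS $10,485.27 + ending $4,750.18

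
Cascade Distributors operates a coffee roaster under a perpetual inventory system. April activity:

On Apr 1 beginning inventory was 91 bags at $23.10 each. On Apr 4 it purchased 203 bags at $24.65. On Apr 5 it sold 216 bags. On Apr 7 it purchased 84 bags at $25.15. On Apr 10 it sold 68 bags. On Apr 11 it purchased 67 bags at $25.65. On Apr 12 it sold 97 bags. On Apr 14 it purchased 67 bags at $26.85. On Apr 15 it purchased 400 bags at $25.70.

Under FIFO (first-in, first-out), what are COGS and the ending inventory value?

Apr 5, 216 sold [FIFO — oldest first]: 91 @ $23.10 + 125 @ $24.65 = $5,183.35
Apr 10, 68 sold [FIFO — oldest first]: 68 @ $24.65 = $1,676.20
Apr 12, 97 sold [FIFO — oldest first]: 10 @ $24.65 + 84 @ $25.15 + 3 @ $25.65 = $2,436.05
Total COGS = $5,183.35 + $1,676.20 + $2,436.05 = $9,295.60
Ending inventory: 64 @ $25.65 + 67 @ $26.85 + 400 @ $25.70 = $13,720.55

COGS = $9,295.60; ending inventory = $13,720.55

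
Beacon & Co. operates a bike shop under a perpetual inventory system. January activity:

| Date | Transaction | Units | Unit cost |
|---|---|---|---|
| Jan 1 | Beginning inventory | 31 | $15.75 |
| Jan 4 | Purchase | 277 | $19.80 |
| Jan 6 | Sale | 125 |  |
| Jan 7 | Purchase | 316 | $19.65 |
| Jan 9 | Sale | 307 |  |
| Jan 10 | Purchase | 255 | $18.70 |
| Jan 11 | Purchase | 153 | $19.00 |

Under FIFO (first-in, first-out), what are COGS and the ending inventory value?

Jan 6, 125 sold [FIFO — oldest first]: 31 @ $15.75 + 94 @ $19.80 = $2,349.45
Jan 9, 307 sold [FIFO — oldest first]: 183 @ $19.80 + 124 @ $19.65 = $6,060.00
Total COGS = $2,349.45 + $6,060.00 = $8,409.45
Ending inventory: 192 @ $19.65 + 255 @ $18.70 + 153 @ $19.00 = $11,448.30

COGS = $8,409.45; ending inventory = $11,448.30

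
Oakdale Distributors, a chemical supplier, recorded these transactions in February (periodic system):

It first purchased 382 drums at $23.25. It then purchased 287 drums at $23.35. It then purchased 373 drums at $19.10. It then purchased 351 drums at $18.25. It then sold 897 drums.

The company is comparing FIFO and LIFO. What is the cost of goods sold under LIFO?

FIFO COGS: 382 @ $23.25 + 287 @ $23.35 + 228 @ $19.10 = $19,937.75
LIFO COGS: 351 @ $18.25 + 373 @ $19.10 + 173 @ $23.35 = $17,569.60

COGS = $17,569.60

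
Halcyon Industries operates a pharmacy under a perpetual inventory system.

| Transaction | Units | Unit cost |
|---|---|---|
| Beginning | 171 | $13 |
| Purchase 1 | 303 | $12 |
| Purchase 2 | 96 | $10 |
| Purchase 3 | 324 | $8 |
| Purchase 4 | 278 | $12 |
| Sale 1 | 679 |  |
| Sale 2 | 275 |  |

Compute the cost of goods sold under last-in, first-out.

COGS = $9,960

Sale 1 (679) [LIFO — newest first]: 278 @ $12 + 324 @ $8 + 77 @ $10 = $6,698
Sale 2 (275) [LIFO — newest first]: 19 @ $10 + 256 @ $12 = $3,262
Total COGS = $6,698 + $3,262 = $9,960
Ending inventory: 171 @ $13 + 47 @ $12 = $2,787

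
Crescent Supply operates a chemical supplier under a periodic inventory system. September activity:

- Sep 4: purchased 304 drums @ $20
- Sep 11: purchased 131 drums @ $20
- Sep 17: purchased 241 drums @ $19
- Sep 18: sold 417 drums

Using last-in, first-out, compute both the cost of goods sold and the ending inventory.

Sep 18, 417 sold [LIFO — newest first]: 241 @ $19 + 131 @ $20 + 45 @ $20 = $8,099
Ending inventory: 259 @ $20 = $5,180

COGS = $8,099; ending inventory = $5,180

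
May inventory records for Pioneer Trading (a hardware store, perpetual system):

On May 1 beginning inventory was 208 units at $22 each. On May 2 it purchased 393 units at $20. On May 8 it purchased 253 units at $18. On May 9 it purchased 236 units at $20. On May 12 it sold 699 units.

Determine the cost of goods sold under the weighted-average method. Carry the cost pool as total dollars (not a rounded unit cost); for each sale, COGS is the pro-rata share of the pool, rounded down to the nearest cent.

After May 1: 208 on hand, pool $4,576.00 (≈ $22.0000 each)
After May 2: 601 on hand, pool $12,436.00 (≈ $20.6922 each)
After May 8: 854 on hand, pool $16,990.00 (≈ $19.8946 each)
After May 9: 1090 on hand, pool $21,710.00 (≈ $19.9174 each)
May 12, sell 699: 699/1090 × $21,710.00 → $13,922.28
Ending inventory (cost pool remaining) = $7,787.72
Check: goods available $21,710.00 = COGS $13,922.28 + ending $7,787.72

COGS = $13,922.28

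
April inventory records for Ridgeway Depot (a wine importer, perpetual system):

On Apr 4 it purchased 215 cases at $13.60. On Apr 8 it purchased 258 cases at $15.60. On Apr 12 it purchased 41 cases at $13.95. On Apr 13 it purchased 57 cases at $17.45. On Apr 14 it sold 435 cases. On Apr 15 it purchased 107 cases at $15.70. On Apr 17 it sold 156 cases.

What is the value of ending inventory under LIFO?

Ending inventory = $1,183.20

Apr 14, 435 sold [LIFO — newest first]: 57 @ $17.45 + 41 @ $13.95 + 258 @ $15.60 + 79 @ $13.60 = $6,665.80
Apr 17, 156 sold [LIFO — newest first]: 107 @ $15.70 + 49 @ $13.60 = $2,346.30
Total COGS = $6,665.80 + $2,346.30 = $9,012.10
Ending inventory: 87 @ $13.60 = $1,183.20
Check: goods available $10,195.30 = COGS $9,012.10 + ending $1,183.20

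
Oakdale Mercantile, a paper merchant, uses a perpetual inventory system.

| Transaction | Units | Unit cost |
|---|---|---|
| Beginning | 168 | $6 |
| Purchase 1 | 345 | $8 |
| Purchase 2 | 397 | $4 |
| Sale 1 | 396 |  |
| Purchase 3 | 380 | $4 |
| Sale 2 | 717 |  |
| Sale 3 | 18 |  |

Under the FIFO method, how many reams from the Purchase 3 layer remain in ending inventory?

159

Sale 1 (396) [FIFO — oldest first]: 168 @ $6 + 228 @ $8 = $2,832
Sale 2 (717) [FIFO — oldest first]: 117 @ $8 + 397 @ $4 + 203 @ $4 = $3,336
Sale 3 (18) [FIFO — oldest first]: 18 @ $4 = $72
Total COGS = $2,832 + $3,336 + $72 = $6,240
Ending inventory: 159 @ $4 = $636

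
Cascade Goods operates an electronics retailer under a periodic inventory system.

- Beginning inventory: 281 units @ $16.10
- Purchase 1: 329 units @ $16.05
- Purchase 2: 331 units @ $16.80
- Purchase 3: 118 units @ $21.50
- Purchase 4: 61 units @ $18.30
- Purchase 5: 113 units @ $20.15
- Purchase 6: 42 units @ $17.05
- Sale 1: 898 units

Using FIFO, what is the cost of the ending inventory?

Ending inventory = $7,368.75

Sale 1 (898) [FIFO — oldest first]: 281 @ $16.10 + 329 @ $16.05 + 288 @ $16.80 = $14,642.95
Ending inventory: 43 @ $16.80 + 118 @ $21.50 + 61 @ $18.30 + 113 @ $20.15 + 42 @ $17.05 = $7,368.75
Check: goods available $22,011.70 = COGS $14,642.95 + ending $7,368.75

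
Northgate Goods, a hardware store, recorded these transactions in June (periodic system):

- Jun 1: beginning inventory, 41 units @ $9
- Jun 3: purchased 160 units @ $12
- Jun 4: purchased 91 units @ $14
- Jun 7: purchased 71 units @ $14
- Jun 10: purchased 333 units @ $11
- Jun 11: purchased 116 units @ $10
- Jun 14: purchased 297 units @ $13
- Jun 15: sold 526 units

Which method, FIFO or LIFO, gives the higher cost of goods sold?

FIFO

FIFO COGS: 41 @ $9 + 160 @ $12 + 91 @ $14 + 71 @ $14 + 163 @ $11 = $6,350
LIFO COGS: 297 @ $13 + 116 @ $10 + 113 @ $11 = $6,264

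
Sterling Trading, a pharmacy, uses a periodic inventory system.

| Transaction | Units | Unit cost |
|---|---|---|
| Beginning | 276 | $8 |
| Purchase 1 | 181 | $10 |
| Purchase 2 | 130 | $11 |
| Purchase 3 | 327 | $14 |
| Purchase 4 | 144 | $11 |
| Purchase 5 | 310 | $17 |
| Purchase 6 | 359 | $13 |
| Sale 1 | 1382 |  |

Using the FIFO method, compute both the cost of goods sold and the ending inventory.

COGS = $17,062; ending inventory = $4,485

Sale 1 (1382) [FIFO — oldest first]: 276 @ $8 + 181 @ $10 + 130 @ $11 + 327 @ $14 + 144 @ $11 + 310 @ $17 + 14 @ $13 = $17,062
Ending inventory: 345 @ $13 = $4,485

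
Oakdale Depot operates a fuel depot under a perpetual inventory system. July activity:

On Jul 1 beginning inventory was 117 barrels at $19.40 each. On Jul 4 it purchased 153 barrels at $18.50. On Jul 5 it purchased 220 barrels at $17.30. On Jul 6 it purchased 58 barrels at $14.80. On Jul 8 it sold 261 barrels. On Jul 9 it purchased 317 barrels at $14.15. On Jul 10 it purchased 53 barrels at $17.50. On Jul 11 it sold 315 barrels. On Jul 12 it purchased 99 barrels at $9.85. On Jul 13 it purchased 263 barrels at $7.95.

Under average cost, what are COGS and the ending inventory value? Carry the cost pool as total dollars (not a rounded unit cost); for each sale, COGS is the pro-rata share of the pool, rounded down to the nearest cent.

COGS = $9,697.91; ending inventory = $8,545.84

After Jul 1: 117 on hand, pool $2,269.80 (≈ $19.4000 each)
After Jul 4: 270 on hand, pool $5,100.30 (≈ $18.8900 each)
After Jul 5: 490 on hand, pool $8,906.30 (≈ $18.1761 each)
After Jul 6: 548 on hand, pool $9,764.70 (≈ $17.8188 each)
Jul 8, sell 261: 261/548 × $9,764.70 → $4,650.70
After Jul 9: 604 on hand, pool $9,599.55 (≈ $15.8933 each)
After Jul 10: 657 on hand, pool $10,527.05 (≈ $16.0229 each)
Jul 11, sell 315: 315/657 × $10,527.05 → $5,047.21
After Jul 12: 441 on hand, pool $6,454.99 (≈ $14.6372 each)
After Jul 13: 704 on hand, pool $8,545.84 (≈ $12.1390 each)
Total COGS = $4,650.70 + $5,047.21 = $9,697.91
Ending inventory (cost pool remaining) = $8,545.84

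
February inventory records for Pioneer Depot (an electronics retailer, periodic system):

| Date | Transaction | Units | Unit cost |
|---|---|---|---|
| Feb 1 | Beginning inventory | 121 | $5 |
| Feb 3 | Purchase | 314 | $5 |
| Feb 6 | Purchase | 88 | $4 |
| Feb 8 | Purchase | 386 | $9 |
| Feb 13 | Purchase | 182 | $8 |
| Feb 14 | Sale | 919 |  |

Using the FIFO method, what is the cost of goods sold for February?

Feb 14, 919 sold [FIFO — oldest first]: 121 @ $5 + 314 @ $5 + 88 @ $4 + 386 @ $9 + 10 @ $8 = $6,081
Ending inventory: 172 @ $8 = $1,376

COGS = $6,081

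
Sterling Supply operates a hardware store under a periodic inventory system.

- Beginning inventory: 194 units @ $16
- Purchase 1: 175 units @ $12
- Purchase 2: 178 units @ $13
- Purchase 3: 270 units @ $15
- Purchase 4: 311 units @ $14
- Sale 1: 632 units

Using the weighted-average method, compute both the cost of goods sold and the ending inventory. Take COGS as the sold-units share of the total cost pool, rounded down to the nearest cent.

COGS = $8,920.83; ending inventory = $7,001.17

Sale 1, sell 632: 632/1128 × $15,922.00 → $8,920.83
Ending inventory (cost pool remaining) = $7,001.17
Check: goods available $15,922.00 = COGS $8,920.83 + ending $7,001.17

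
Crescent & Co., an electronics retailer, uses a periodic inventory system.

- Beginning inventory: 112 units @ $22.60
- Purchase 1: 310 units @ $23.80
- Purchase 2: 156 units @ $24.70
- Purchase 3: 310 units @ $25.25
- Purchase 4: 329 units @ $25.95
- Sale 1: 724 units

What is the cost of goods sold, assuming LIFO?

Sale 1 (724) [LIFO — newest first]: 329 @ $25.95 + 310 @ $25.25 + 85 @ $24.70 = $18,464.55
Ending inventory: 112 @ $22.60 + 310 @ $23.80 + 71 @ $24.70 = $11,662.90

COGS = $18,464.55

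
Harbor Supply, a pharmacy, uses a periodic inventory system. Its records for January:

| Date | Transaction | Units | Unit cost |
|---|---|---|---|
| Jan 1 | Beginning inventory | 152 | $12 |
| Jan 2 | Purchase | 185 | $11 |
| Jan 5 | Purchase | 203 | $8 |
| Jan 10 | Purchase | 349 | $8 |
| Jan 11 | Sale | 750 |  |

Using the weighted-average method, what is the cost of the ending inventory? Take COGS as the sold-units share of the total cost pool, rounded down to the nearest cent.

Jan 11, sell 750: 750/889 × $8,275.00 → $6,981.15
Ending inventory (cost pool remaining) = $1,293.85

Ending inventory = $1,293.85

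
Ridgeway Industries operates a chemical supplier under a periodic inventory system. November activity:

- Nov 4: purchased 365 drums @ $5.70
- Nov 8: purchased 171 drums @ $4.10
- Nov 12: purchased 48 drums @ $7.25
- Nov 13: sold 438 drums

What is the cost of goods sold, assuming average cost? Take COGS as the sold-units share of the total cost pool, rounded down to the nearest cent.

COGS = $2,347.20

Nov 13, sell 438: 438/584 × $3,129.60 → $2,347.20
Ending inventory (cost pool remaining) = $782.40
Check: goods available $3,129.60 = COGS $2,347.20 + ending $782.40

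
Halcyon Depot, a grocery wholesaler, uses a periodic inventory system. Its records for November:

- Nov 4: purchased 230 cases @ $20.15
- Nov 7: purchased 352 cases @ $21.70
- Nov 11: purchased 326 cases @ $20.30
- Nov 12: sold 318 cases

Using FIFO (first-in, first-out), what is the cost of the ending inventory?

Nov 12, 318 sold [FIFO — oldest first]: 230 @ $20.15 + 88 @ $21.70 = $6,544.10
Ending inventory: 264 @ $21.70 + 326 @ $20.30 = $12,346.60
Check: goods available $18,890.70 = COGS $6,544.10 + ending $12,346.60

Ending inventory = $12,346.60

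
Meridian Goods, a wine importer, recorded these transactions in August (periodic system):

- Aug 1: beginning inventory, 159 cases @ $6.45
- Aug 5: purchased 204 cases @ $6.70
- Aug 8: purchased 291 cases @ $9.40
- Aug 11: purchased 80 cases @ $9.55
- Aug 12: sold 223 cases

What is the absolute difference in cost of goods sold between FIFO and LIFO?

FIFO COGS: 159 @ $6.45 + 64 @ $6.70 = $1,454.35
LIFO COGS: 80 @ $9.55 + 143 @ $9.40 = $2,108.20
Difference = |$1,454.35 − $2,108.20| = $653.85

$653.85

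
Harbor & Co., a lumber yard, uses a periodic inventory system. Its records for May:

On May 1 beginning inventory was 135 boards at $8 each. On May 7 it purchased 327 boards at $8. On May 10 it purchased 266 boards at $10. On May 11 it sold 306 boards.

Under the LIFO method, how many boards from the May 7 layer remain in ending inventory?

287

May 11, 306 sold [LIFO — newest first]: 266 @ $10 + 40 @ $8 = $2,980
Ending inventory: 135 @ $8 + 287 @ $8 = $3,376
Check: goods available $6,356 = COGS $2,980 + ending $3,376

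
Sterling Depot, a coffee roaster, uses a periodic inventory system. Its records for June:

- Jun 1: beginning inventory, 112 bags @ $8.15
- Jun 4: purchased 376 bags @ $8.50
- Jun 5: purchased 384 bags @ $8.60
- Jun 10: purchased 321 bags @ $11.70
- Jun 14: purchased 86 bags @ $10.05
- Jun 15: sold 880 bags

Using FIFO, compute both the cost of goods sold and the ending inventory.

Jun 15, 880 sold [FIFO — oldest first]: 112 @ $8.15 + 376 @ $8.50 + 384 @ $8.60 + 8 @ $11.70 = $7,504.80
Ending inventory: 313 @ $11.70 + 86 @ $10.05 = $4,526.40
Check: goods available $12,031.20 = COGS $7,504.80 + ending $4,526.40

COGS = $7,504.80; ending inventory = $4,526.40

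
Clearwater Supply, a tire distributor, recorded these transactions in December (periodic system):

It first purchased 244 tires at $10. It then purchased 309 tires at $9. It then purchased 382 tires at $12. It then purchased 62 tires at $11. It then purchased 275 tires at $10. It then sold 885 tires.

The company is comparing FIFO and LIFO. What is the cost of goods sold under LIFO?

COGS = $9,510

FIFO COGS: 244 @ $10 + 309 @ $9 + 332 @ $12 = $9,205
LIFO COGS: 275 @ $10 + 62 @ $11 + 382 @ $12 + 166 @ $9 = $9,510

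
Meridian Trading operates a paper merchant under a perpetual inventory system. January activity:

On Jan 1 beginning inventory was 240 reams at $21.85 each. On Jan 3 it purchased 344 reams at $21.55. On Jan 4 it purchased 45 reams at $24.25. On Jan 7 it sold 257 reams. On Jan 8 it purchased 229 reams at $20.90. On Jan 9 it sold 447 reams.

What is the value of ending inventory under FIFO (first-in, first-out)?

Jan 7, 257 sold [FIFO — oldest first]: 240 @ $21.85 + 17 @ $21.55 = $5,610.35
Jan 9, 447 sold [FIFO — oldest first]: 327 @ $21.55 + 45 @ $24.25 + 75 @ $20.90 = $9,705.60
Total COGS = $5,610.35 + $9,705.60 = $15,315.95
Ending inventory: 154 @ $20.90 = $3,218.60
Check: goods available $18,534.55 = COGS $15,315.95 + ending $3,218.60

Ending inventory = $3,218.60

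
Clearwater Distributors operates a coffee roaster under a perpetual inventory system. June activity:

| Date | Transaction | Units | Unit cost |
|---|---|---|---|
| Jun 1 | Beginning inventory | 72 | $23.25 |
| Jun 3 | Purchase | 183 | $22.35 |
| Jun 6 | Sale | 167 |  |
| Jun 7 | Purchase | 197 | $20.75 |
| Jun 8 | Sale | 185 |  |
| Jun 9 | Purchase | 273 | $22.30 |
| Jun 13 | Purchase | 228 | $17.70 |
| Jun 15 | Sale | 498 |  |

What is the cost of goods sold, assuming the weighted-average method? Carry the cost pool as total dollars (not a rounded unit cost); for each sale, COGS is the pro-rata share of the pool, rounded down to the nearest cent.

After Jun 1: 72 on hand, pool $1,674.00 (≈ $23.2500 each)
After Jun 3: 255 on hand, pool $5,764.05 (≈ $22.6041 each)
Jun 6, sell 167: 167/255 × $5,764.05 → $3,774.88
After Jun 7: 285 on hand, pool $6,076.92 (≈ $21.3225 each)
Jun 8, sell 185: 185/285 × $6,076.92 → $3,944.66
After Jun 9: 373 on hand, pool $8,220.16 (≈ $22.0380 each)
After Jun 13: 601 on hand, pool $12,255.76 (≈ $20.3923 each)
Jun 15, sell 498: 498/601 × $12,255.76 → $10,155.35
Total COGS = $3,774.88 + $3,944.66 + $10,155.35 = $17,874.89
Ending inventory (cost pool remaining) = $2,100.41

COGS = $17,874.89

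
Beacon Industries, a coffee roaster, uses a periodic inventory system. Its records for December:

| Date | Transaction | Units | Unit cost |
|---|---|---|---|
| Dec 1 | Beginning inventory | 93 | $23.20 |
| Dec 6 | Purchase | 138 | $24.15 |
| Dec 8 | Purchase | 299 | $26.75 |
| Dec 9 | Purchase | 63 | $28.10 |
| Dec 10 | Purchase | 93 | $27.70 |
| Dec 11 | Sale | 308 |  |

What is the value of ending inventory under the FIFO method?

Ending inventory = $10,284.90

Dec 11, 308 sold [FIFO — oldest first]: 93 @ $23.20 + 138 @ $24.15 + 77 @ $26.75 = $7,550.05
Ending inventory: 222 @ $26.75 + 63 @ $28.10 + 93 @ $27.70 = $10,284.90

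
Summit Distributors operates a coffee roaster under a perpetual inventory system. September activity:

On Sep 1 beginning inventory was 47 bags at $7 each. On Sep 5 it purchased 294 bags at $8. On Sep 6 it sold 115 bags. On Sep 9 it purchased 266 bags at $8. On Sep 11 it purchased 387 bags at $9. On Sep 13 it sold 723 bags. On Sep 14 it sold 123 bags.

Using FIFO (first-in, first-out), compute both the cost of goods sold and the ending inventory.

COGS = $7,995; ending inventory = $297

Sep 6, 115 sold [FIFO — oldest first]: 47 @ $7 + 68 @ $8 = $873
Sep 13, 723 sold [FIFO — oldest first]: 226 @ $8 + 266 @ $8 + 231 @ $9 = $6,015
Sep 14, 123 sold [FIFO — oldest first]: 123 @ $9 = $1,107
Total COGS = $873 + $6,015 + $1,107 = $7,995
Ending inventory: 33 @ $9 = $297
Check: goods available $8,292 = COGS $7,995 + ending $297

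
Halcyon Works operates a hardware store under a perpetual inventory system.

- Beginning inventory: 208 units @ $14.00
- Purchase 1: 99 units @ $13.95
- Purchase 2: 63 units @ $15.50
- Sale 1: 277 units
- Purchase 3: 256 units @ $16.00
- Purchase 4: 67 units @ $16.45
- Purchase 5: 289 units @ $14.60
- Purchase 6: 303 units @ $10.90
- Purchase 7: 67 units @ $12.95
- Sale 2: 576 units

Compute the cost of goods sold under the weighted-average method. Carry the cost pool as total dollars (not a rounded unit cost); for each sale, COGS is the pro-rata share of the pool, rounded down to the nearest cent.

COGS = $11,935.31

After Beginning: 208 on hand, pool $2,912.00 (≈ $14.0000 each)
After Purchase 1: 307 on hand, pool $4,293.05 (≈ $13.9839 each)
After Purchase 2: 370 on hand, pool $5,269.55 (≈ $14.2420 each)
Sale 1, sell 277: 277/370 × $5,269.55 → $3,945.04
After Purchase 3: 349 on hand, pool $5,420.51 (≈ $15.5315 each)
After Purchase 4: 416 on hand, pool $6,522.66 (≈ $15.6795 each)
After Purchase 5: 705 on hand, pool $10,742.06 (≈ $15.2370 each)
After Purchase 6: 1008 on hand, pool $14,044.76 (≈ $13.9333 each)
After Purchase 7: 1075 on hand, pool $14,912.41 (≈ $13.8720 each)
Sale 2, sell 576: 576/1075 × $14,912.41 → $7,990.27
Total COGS = $3,945.04 + $7,990.27 = $11,935.31
Ending inventory (cost pool remaining) = $6,922.14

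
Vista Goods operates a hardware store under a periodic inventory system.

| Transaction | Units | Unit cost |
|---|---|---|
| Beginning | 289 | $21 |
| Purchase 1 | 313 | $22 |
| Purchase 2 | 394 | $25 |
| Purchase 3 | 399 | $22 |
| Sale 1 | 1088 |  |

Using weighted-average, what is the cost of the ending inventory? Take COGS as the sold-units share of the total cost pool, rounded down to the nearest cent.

Ending inventory = $6,950.53

Sale 1, sell 1088: 1088/1395 × $31,583.00 → $24,632.47
Ending inventory (cost pool remaining) = $6,950.53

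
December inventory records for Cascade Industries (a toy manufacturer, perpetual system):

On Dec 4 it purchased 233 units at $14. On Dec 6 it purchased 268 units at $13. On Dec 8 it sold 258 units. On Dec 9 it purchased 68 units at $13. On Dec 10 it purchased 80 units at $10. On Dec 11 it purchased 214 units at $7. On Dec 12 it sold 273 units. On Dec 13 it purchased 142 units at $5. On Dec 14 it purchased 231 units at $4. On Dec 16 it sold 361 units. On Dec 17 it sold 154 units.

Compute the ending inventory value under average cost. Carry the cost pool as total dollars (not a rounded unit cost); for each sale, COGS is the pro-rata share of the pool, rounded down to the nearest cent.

Ending inventory = $1,394.88

After Dec 4: 233 on hand, pool $3,262.00 (≈ $14.0000 each)
After Dec 6: 501 on hand, pool $6,746.00 (≈ $13.4651 each)
Dec 8, sell 258: 258/501 × $6,746.00 → $3,473.98
After Dec 9: 311 on hand, pool $4,156.02 (≈ $13.3634 each)
After Dec 10: 391 on hand, pool $4,956.02 (≈ $12.6752 each)
After Dec 11: 605 on hand, pool $6,454.02 (≈ $10.6678 each)
Dec 12, sell 273: 273/605 × $6,454.02 → $2,912.30
After Dec 13: 474 on hand, pool $4,251.72 (≈ $8.9699 each)
After Dec 14: 705 on hand, pool $5,175.72 (≈ $7.3414 each)
Dec 16, sell 361: 361/705 × $5,175.72 → $2,650.26
Dec 17, sell 154: 154/344 × $2,525.46 → $1,130.58
Total COGS = $3,473.98 + $2,912.30 + $2,650.26 + $1,130.58 = $10,167.12
Ending inventory (cost pool remaining) = $1,394.88
Check: goods available $11,562.00 = COGS $10,167.12 + ending $1,394.88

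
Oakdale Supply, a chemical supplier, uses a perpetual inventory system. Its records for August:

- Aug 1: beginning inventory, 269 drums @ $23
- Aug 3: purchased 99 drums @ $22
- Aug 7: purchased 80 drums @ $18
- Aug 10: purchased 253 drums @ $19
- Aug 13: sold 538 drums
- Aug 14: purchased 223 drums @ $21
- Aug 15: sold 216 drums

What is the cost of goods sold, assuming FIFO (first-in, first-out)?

COGS = $15,725

Aug 13, 538 sold [FIFO — oldest first]: 269 @ $23 + 99 @ $22 + 80 @ $18 + 90 @ $19 = $11,515
Aug 15, 216 sold [FIFO — oldest first]: 163 @ $19 + 53 @ $21 = $4,210
Total COGS = $11,515 + $4,210 = $15,725
Ending inventory: 170 @ $21 = $3,570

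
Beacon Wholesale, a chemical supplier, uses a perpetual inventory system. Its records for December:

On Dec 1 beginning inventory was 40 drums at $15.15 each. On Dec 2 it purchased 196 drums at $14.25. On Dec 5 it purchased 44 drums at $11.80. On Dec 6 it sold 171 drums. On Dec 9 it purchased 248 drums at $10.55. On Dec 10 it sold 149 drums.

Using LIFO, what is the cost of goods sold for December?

Dec 6, 171 sold [LIFO — newest first]: 44 @ $11.80 + 127 @ $14.25 = $2,328.95
Dec 10, 149 sold [LIFO — newest first]: 149 @ $10.55 = $1,571.95
Total COGS = $2,328.95 + $1,571.95 = $3,900.90
Ending inventory: 40 @ $15.15 + 69 @ $14.25 + 99 @ $10.55 = $2,633.70
Check: goods available $6,534.60 = COGS $3,900.90 + ending $2,633.70

COGS = $3,900.90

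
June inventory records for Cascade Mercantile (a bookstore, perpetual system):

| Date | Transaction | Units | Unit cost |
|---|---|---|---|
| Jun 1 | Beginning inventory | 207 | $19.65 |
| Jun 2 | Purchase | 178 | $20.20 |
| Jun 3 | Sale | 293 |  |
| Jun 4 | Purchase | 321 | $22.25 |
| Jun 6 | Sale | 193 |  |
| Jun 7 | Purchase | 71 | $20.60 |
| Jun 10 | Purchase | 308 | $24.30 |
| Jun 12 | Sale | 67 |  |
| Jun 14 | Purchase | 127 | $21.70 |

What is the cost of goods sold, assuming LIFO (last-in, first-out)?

Jun 3, 293 sold [LIFO — newest first]: 178 @ $20.20 + 115 @ $19.65 = $5,855.35
Jun 6, 193 sold [LIFO — newest first]: 193 @ $22.25 = $4,294.25
Jun 12, 67 sold [LIFO — newest first]: 67 @ $24.30 = $1,628.10
Total COGS = $5,855.35 + $4,294.25 + $1,628.10 = $11,777.70
Ending inventory: 92 @ $19.65 + 128 @ $22.25 + 71 @ $20.60 + 241 @ $24.30 + 127 @ $21.70 = $14,730.60
Check: goods available $26,508.30 = COGS $11,777.70 + ending $14,730.60

COGS = $11,777.70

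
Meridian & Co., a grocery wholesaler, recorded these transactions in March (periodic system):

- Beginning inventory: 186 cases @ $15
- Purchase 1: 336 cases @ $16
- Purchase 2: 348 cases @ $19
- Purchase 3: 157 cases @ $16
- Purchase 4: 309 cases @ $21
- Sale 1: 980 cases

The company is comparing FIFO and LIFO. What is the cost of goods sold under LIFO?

FIFO COGS: 186 @ $15 + 336 @ $16 + 348 @ $19 + 110 @ $16 = $16,538
LIFO COGS: 309 @ $21 + 157 @ $16 + 348 @ $19 + 166 @ $16 = $18,269

COGS = $18,269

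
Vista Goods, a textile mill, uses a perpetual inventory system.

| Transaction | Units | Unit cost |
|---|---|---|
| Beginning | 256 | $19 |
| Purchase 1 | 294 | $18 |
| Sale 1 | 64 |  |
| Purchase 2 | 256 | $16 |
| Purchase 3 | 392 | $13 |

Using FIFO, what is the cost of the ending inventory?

Sale 1 (64) [FIFO — oldest first]: 64 @ $19 = $1,216
Ending inventory: 192 @ $19 + 294 @ $18 + 256 @ $16 + 392 @ $13 = $18,132

Ending inventory = $18,132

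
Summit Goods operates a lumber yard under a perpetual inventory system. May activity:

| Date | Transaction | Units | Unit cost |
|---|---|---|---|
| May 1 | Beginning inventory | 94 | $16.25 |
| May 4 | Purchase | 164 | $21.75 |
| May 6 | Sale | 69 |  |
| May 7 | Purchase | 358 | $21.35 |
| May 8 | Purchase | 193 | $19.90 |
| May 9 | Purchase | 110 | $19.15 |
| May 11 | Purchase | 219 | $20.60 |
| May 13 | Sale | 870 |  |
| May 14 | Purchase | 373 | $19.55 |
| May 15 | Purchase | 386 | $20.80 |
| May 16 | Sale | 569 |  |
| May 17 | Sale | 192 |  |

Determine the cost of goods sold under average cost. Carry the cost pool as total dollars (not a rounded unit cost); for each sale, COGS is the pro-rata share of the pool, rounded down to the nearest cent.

COGS = $34,530.98

After May 1: 94 on hand, pool $1,527.50 (≈ $16.2500 each)
After May 4: 258 on hand, pool $5,094.50 (≈ $19.7461 each)
May 6, sell 69: 69/258 × $5,094.50 → $1,362.48
After May 7: 547 on hand, pool $11,375.32 (≈ $20.7958 each)
After May 8: 740 on hand, pool $15,216.02 (≈ $20.5622 each)
After May 9: 850 on hand, pool $17,322.52 (≈ $20.3794 each)
After May 11: 1069 on hand, pool $21,833.92 (≈ $20.4246 each)
May 13, sell 870: 870/1069 × $21,833.92 → $17,769.42
After May 14: 572 on hand, pool $11,356.65 (≈ $19.8543 each)
After May 15: 958 on hand, pool $19,385.45 (≈ $20.2353 each)
May 16, sell 569: 569/958 × $19,385.45 → $11,513.90
May 17, sell 192: 192/389 × $7,871.55 → $3,885.18
Total COGS = $1,362.48 + $17,769.42 + $11,513.90 + $3,885.18 = $34,530.98
Ending inventory (cost pool remaining) = $3,986.37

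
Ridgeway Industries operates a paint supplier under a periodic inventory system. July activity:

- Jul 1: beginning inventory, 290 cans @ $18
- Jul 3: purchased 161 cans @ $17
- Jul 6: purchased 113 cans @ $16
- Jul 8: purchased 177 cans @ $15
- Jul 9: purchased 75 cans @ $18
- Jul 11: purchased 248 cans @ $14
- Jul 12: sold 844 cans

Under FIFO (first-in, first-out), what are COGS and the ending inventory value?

Jul 12, 844 sold [FIFO — oldest first]: 290 @ $18 + 161 @ $17 + 113 @ $16 + 177 @ $15 + 75 @ $18 + 28 @ $14 = $14,162
Ending inventory: 220 @ $14 = $3,080

COGS = $14,162; ending inventory = $3,080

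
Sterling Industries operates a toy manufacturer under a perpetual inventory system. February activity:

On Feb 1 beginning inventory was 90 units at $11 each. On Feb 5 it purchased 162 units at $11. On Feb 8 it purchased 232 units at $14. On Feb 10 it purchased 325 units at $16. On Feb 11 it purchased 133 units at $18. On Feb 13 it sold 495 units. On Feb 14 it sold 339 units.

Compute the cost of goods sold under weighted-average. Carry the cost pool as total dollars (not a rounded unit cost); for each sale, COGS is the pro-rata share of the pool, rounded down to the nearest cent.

COGS = $12,053.15

After Feb 1: 90 on hand, pool $990.00 (≈ $11.0000 each)
After Feb 5: 252 on hand, pool $2,772.00 (≈ $11.0000 each)
After Feb 8: 484 on hand, pool $6,020.00 (≈ $12.4380 each)
After Feb 10: 809 on hand, pool $11,220.00 (≈ $13.8690 each)
After Feb 11: 942 on hand, pool $13,614.00 (≈ $14.4522 each)
Feb 13, sell 495: 495/942 × $13,614.00 → $7,153.85
Feb 14, sell 339: 339/447 × $6,460.15 → $4,899.30
Total COGS = $7,153.85 + $4,899.30 = $12,053.15
Ending inventory (cost pool remaining) = $1,560.85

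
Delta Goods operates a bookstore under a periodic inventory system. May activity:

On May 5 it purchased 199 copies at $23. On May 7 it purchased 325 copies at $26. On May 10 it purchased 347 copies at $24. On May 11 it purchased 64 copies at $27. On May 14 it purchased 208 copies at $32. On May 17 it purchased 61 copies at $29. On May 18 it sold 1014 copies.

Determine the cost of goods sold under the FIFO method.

May 18, 1014 sold [FIFO — oldest first]: 199 @ $23 + 325 @ $26 + 347 @ $24 + 64 @ $27 + 79 @ $32 = $25,611
Ending inventory: 129 @ $32 + 61 @ $29 = $5,897
Check: goods available $31,508 = COGS $25,611 + ending $5,897

COGS = $25,611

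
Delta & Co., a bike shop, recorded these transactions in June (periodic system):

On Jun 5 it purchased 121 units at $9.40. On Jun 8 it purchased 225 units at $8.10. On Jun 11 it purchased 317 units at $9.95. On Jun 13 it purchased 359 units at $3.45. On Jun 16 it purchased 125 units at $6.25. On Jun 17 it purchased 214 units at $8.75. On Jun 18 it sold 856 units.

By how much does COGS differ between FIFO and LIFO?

FIFO COGS: 121 @ $9.40 + 225 @ $8.10 + 317 @ $9.95 + 193 @ $3.45 = $6,779.90
LIFO COGS: 214 @ $8.75 + 125 @ $6.25 + 359 @ $3.45 + 158 @ $9.95 = $5,464.40
Difference = |$6,779.90 − $5,464.40| = $1,315.50

$1,315.50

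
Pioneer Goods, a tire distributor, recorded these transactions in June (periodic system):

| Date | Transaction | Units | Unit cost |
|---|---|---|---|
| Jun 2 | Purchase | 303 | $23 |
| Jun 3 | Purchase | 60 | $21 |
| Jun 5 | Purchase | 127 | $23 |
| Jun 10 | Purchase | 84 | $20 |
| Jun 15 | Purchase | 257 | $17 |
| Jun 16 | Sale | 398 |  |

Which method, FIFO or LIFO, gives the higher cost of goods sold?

FIFO

FIFO COGS: 303 @ $23 + 60 @ $21 + 35 @ $23 = $9,034
LIFO COGS: 257 @ $17 + 84 @ $20 + 57 @ $23 = $7,360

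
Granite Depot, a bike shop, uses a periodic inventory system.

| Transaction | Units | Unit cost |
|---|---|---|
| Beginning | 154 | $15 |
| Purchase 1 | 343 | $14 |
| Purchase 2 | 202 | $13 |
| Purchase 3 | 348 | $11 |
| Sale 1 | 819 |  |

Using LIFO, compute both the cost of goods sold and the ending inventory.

Sale 1 (819) [LIFO — newest first]: 348 @ $11 + 202 @ $13 + 269 @ $14 = $10,220
Ending inventory: 154 @ $15 + 74 @ $14 = $3,346
Check: goods available $13,566 = COGS $10,220 + ending $3,346

COGS = $10,220; ending inventory = $3,346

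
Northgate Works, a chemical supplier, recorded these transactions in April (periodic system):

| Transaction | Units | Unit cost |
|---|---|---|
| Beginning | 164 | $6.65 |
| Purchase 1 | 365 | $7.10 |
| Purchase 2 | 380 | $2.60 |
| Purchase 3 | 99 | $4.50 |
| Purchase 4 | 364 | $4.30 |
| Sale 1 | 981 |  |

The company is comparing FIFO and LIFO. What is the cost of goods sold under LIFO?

COGS = $3,978.50

FIFO COGS: 164 @ $6.65 + 365 @ $7.10 + 380 @ $2.60 + 72 @ $4.50 = $4,994.10
LIFO COGS: 364 @ $4.30 + 99 @ $4.50 + 380 @ $2.60 + 138 @ $7.10 = $3,978.50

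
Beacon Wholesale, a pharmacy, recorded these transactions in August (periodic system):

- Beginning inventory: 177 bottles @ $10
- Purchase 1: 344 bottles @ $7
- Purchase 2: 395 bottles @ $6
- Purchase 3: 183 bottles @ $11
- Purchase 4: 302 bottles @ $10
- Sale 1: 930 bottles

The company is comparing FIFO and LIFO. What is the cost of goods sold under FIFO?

COGS = $6,702

FIFO COGS: 177 @ $10 + 344 @ $7 + 395 @ $6 + 14 @ $11 = $6,702
LIFO COGS: 302 @ $10 + 183 @ $11 + 395 @ $6 + 50 @ $7 = $7,753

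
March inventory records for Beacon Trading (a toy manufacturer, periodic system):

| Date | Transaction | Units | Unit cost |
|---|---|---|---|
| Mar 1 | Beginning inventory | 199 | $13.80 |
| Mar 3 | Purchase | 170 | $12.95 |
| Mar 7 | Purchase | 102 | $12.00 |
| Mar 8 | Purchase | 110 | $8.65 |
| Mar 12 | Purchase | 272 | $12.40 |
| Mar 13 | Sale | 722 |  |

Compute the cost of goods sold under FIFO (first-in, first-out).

COGS = $8,871.60

Mar 13, 722 sold [FIFO — oldest first]: 199 @ $13.80 + 170 @ $12.95 + 102 @ $12.00 + 110 @ $8.65 + 141 @ $12.40 = $8,871.60
Ending inventory: 131 @ $12.40 = $1,624.40
Check: goods available $10,496.00 = COGS $8,871.60 + ending $1,624.40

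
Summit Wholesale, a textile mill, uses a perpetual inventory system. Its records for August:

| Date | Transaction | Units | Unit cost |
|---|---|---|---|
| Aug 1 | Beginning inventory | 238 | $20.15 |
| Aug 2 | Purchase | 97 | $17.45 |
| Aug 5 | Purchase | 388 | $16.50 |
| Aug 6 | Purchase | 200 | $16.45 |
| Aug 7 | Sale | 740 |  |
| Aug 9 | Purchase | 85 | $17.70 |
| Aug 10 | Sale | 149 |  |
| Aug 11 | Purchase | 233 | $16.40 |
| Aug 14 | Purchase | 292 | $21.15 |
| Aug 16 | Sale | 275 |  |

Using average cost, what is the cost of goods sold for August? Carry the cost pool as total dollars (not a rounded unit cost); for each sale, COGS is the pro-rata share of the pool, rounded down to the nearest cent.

COGS = $20,754.78

After Aug 1: 238 on hand, pool $4,795.70 (≈ $20.1500 each)
After Aug 2: 335 on hand, pool $6,488.35 (≈ $19.3682 each)
After Aug 5: 723 on hand, pool $12,890.35 (≈ $17.8290 each)
After Aug 6: 923 on hand, pool $16,180.35 (≈ $17.5302 each)
Aug 7, sell 740: 740/923 × $16,180.35 → $12,972.32
After Aug 9: 268 on hand, pool $4,712.53 (≈ $17.5841 each)
Aug 10, sell 149: 149/268 × $4,712.53 → $2,620.02
After Aug 11: 352 on hand, pool $5,913.71 (≈ $16.8003 each)
After Aug 14: 644 on hand, pool $12,089.51 (≈ $18.7725 each)
Aug 16, sell 275: 275/644 × $12,089.51 → $5,162.44
Total COGS = $12,972.32 + $2,620.02 + $5,162.44 = $20,754.78
Ending inventory (cost pool remaining) = $6,927.07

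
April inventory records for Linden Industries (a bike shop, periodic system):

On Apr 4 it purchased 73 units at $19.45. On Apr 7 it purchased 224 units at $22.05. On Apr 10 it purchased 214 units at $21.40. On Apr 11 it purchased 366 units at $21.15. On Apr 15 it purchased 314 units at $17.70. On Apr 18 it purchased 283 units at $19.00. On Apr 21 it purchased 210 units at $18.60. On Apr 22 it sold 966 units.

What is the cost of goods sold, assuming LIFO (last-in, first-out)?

COGS = $18,203.65

Apr 22, 966 sold [LIFO — newest first]: 210 @ $18.60 + 283 @ $19.00 + 314 @ $17.70 + 159 @ $21.15 = $18,203.65
Ending inventory: 73 @ $19.45 + 224 @ $22.05 + 214 @ $21.40 + 207 @ $21.15 = $15,316.70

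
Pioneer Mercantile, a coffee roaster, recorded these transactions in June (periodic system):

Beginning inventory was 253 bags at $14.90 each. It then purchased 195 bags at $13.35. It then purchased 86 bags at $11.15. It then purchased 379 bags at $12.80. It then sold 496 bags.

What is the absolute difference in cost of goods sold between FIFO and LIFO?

$684.20

FIFO COGS: 253 @ $14.90 + 195 @ $13.35 + 48 @ $11.15 = $6,908.15
LIFO COGS: 379 @ $12.80 + 86 @ $11.15 + 31 @ $13.35 = $6,223.95
Difference = |$6,908.15 − $6,223.95| = $684.20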